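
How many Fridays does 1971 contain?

Jan 1, 1971 is a Friday.
The range spans 365 days (inclusive of both endpoints).
365 = 7 × 52 + 1, so there are 52 full weeks plus 1 extra day.
Each full week contributes one Friday: 52 so far.
The 1 extra day is Friday — 1 of them qualifies.
Total: 52 + 1 = 53.

53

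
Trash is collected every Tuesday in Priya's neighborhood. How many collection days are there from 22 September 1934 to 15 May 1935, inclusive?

22 September 1934 is a Saturday.
That's 236 days from start to end, counting both.
236 = 7 × 33 + 5, so there are 33 full weeks plus 5 extra days.
Each full week contributes one Tuesday: 33 so far.
The 5 extra days are Saturday, Sunday, Monday, Tuesday, Wednesday — 1 of them qualifies.
Total: 33 + 1 = 34.

34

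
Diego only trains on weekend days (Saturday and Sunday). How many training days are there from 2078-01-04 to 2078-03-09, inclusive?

18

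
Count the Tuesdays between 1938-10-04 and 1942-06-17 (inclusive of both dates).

1938-10-04 is a Tuesday.
That's 1353 days from start to end, counting both.
1353 = 7 × 193 + 2, so there are 193 full weeks plus 2 extra days.
Each full week contributes one Tuesday: 193 so far.
The 2 extra days are Tue, Wed — 1 of them qualifies.
Total: 193 + 1 = 194.

194 Tuesdays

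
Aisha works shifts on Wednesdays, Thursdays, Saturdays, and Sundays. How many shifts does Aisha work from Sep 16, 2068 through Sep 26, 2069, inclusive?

215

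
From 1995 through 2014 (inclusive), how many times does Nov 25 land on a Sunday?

Day of week of November 25 in each year:
1995: Sat, 1996: Mon, 1997: Tue, 1998: Wed, 1999: Thu, 2000: Sat, 2001: Sun ✓, 2002: Mon, 2003: Tue, 2004: Thu, 2005: Fri, 2006: Sat, 2007: Sun ✓, 2008: Tue, 2009: Wed, 2010: Thu, 2011: Fri, 2012: Sun ✓, 2013: Mon, 2014: Tue
Sundays: 2001, 2007, 2012.

3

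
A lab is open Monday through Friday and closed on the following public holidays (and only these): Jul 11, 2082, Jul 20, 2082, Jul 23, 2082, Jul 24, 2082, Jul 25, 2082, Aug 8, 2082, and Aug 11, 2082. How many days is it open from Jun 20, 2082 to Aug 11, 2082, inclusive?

33

Jun 20, 2082 is a Saturday.
That's 53 days from start to end, counting both.
53 = 7 × 7 + 4, so there are 7 full weeks plus 4 extra days.
Each full week contributes 5 weekdays (Mon–Fri): 7 × 5 = 35.
The 4 extra days are Sat, Sun, Mon, Tue — 2 of them qualify.
Total: 35 + 2 = 37.
Holidays: Jul 11, 2082 (Sat); Jul 20, 2082 (Mon); Jul 23, 2082 (Thu); Jul 24, 2082 (Fri); Jul 25, 2082 (Sat); Aug 8, 2082 (Sat); Aug 11, 2082 (Tue).
4 of the 7 holidays fall on weekdays; the rest are weekends and were already excluded.
Business days: 37 − 4 = 33.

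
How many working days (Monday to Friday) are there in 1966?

260

January 1, 1966 is a Saturday.
That's 365 days from start to end, counting both.
365 = 7 × 52 + 1, so there are 52 full weeks plus 1 extra day.
Each full week contributes 5 weekdays (Mon–Fri): 52 × 5 = 260.
The 1 extra day is Saturday — none qualify.
Total: 260 + 0 = 260.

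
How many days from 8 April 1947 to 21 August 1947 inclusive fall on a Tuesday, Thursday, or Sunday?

8 April 1947 is a Tuesday.
The range spans 136 days (inclusive of both endpoints).
136 = 7 × 19 + 3, so there are 19 full weeks plus 3 extra days.
Each full week contributes 3 days from the set (Tue, Thu, Sun): 19 × 3 = 57.
The 3 extra days are Tuesday, Wednesday, Thursday — 2 of them qualify.
Total: 57 + 2 = 59.

59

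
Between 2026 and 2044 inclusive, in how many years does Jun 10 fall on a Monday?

Day of week of June 10 in each year:
2026: Wed, 2027: Thu, 2028: Sat, 2029: Sun, 2030: Mon ✓, 2031: Tue, 2032: Thu, 2033: Fri, 2034: Sat, 2035: Sun, 2036: Tue, 2037: Wed, 2038: Thu, 2039: Fri, 2040: Sun, 2041: Mon ✓, 2042: Tue, 2043: Wed, 2044: Fri
Mondays: 2030, 2041.

2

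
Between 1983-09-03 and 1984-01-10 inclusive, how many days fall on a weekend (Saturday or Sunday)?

38

1983-09-03 is a Saturday.
The range spans 130 days (inclusive of both endpoints).
130 = 7 × 18 + 4, so there are 18 full weeks plus 4 extra days.
Each full week contributes 2 weekend days (Sat, Sun): 18 × 2 = 36.
The 4 extra days are Sat, Sun, Mon, Tue — 2 of them qualify.
Total: 36 + 2 = 38.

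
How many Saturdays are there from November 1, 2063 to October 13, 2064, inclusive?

November 1, 2063 is a Thursday.
The range spans 348 days (inclusive of both endpoints).
348 = 7 × 49 + 5, so there are 49 full weeks plus 5 extra days.
Each full week contributes one Saturday: 49 so far.
The 5 extra days are Thursday, Friday, Saturday, Sunday, Monday — 1 of them qualifies.
Total: 49 + 1 = 50.

50 Saturdays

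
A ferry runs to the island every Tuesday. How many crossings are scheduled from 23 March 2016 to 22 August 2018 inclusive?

126 Tuesdays

23 March 2016 is a Wednesday.
That's 883 days from start to end, counting both.
883 = 7 × 126 + 1, so there are 126 full weeks plus 1 extra day.
Each full week contributes one Tuesday: 126 so far.
The 1 extra day is Wed — none qualify.
Total: 126 + 0 = 126.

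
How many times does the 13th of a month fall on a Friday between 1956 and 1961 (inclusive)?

12

Friday-the-13ths by year:
1956: Jan, Apr, Jul
1957: Sep, Dec
1958: Jun
1959: Feb, Mar, Nov
1960: May
1961: Jan, Oct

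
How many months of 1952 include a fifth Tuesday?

A month has five Tuesdays exactly when Tuesday falls within its first (length − 28) days.
Jan: 31 days, starts Tue → 5 of Tue, Wed, Thu ✓
Feb: 29 days, starts Fri → 5 of Fri
Mar: 31 days, starts Sat → 5 of Sat, Sun, Mon
Apr: 30 days, starts Tue → 5 of Tue, Wed ✓
May: 31 days, starts Thu → 5 of Thu, Fri, Sat
Jun: 30 days, starts Sun → 5 of Sun, Mon
Jul: 31 days, starts Tue → 5 of Tue, Wed, Thu ✓
Aug: 31 days, starts Fri → 5 of Fri, Sat, Sun
Sep: 30 days, starts Mon → 5 of Mon, Tue ✓
Oct: 31 days, starts Wed → 5 of Wed, Thu, Fri
Nov: 30 days, starts Sat → 5 of Sat, Sun
Dec: 31 days, starts Mon → 5 of Mon, Tue, Wed ✓
Months with five Tuesdays: Jan, Apr, Jul, Sep, Dec.

5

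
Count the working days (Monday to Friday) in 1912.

Jan 1, 1912 is a Monday.
From Jan 1, 1912 to Dec 31, 1912 is 366 days inclusive.
366 = 7 × 52 + 2, so there are 52 full weeks plus 2 extra days.
Each full week contributes 5 weekdays (Mon–Fri): 52 × 5 = 260.
The 2 extra days are Mon, Tue — 2 of them qualify.
Total: 260 + 2 = 262.

262 weekdays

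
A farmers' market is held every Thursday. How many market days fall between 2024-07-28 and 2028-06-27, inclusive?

204

2024-07-28 is a Sunday.
The range spans 1431 days (inclusive of both endpoints).
1431 = 7 × 204 + 3, so there are 204 full weeks plus 3 extra days.
Each full week contributes one Thursday: 204 so far.
The 3 extra days are Sunday, Monday, Tuesday — none qualify.
Total: 204 + 0 = 204.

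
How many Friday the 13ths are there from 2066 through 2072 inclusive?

12

Friday-the-13ths by year:
2066: Aug
2067: May
2068: Jan, Apr, Jul
2069: Sep, Dec
2070: Jun
2071: Feb, Mar, Nov
2072: May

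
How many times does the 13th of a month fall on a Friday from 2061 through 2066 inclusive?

Friday-the-13ths by year:
2061: May
2062: Jan, Oct
2063: Apr, Jul
2064: Jun
2065: Feb, Mar, Nov
2066: Aug

10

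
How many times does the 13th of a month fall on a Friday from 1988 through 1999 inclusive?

20

Friday-the-13ths by year:
1988: May
1989: Jan, Oct
1990: Apr, Jul
1991: Sep, Dec
1992: Mar, Nov
1993: Aug
1994: May
1995: Jan, Oct
1996: Sep, Dec
1997: Jun
1998: Feb, Mar, Nov
1999: Aug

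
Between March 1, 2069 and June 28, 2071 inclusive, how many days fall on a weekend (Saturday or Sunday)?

March 1, 2069 is a Friday.
The range spans 850 days (inclusive of both endpoints).
850 = 7 × 121 + 3, so there are 121 full weeks plus 3 extra days.
Each full week contributes 2 weekend days (Sat, Sun): 121 × 2 = 242.
The 3 extra days are Fri, Sat, Sun — 2 of them qualify.
Total: 242 + 2 = 244.

244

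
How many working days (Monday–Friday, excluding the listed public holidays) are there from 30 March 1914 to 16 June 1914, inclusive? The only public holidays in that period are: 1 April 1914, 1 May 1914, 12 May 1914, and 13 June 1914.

30 March 1914 is a Monday.
That's 79 days from start to end, counting both.
79 = 7 × 11 + 2, so there are 11 full weeks plus 2 extra days.
Each full week contributes 5 weekdays (Mon–Fri): 11 × 5 = 55.
The 2 extra days are Monday, Tuesday — 2 of them qualify.
Total: 55 + 2 = 57.
Holidays: 1 April 1914 (Wed); 1 May 1914 (Fri); 12 May 1914 (Tue); 13 June 1914 (Sat).
3 of the 4 holidays fall on weekdays; the rest are weekends and were already excluded.
Business days: 57 − 3 = 54.

54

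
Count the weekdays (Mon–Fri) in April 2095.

2095-04-01 is a Friday.
From 2095-04-01 to 2095-04-30 is 30 days inclusive.
30 = 7 × 4 + 2, so there are 4 full weeks plus 2 extra days.
Each full week contributes 5 weekdays (Mon–Fri): 4 × 5 = 20.
The 2 extra days are Friday, Saturday — 1 of them qualifies.
Total: 20 + 1 = 21.

21 weekdays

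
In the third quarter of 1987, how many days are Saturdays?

13

1 July 1987 is a Wednesday.
From 1 July 1987 to 30 September 1987 is 92 days inclusive.
92 = 7 × 13 + 1, so there are 13 full weeks plus 1 extra day.
Each full week contributes one Saturday: 13 so far.
The 1 extra day is Wednesday — none qualify.
Total: 13 + 0 = 13.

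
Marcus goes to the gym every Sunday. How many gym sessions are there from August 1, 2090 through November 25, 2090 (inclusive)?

August 1, 2090 is a Tuesday.
From August 1, 2090 to November 25, 2090 is 117 days inclusive.
117 = 7 × 16 + 5, so there are 16 full weeks plus 5 extra days.
Each full week contributes one Sunday: 16 so far.
The 5 extra days are Tuesday, Wednesday, Thursday, Friday, Saturday — none qualify.
Total: 16 + 0 = 16.

16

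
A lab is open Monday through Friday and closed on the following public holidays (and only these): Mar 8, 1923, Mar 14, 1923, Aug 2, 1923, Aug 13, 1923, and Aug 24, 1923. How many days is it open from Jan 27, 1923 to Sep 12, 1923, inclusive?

158 business days

Jan 27, 1923 is a Saturday.
That's 229 days from start to end, counting both.
229 = 7 × 32 + 5, so there are 32 full weeks plus 5 extra days.
Each full week contributes 5 weekdays (Mon–Fri): 32 × 5 = 160.
The 5 extra days are Sat, Sun, Mon, Tue, Wed — 3 of them qualify.
Total: 160 + 3 = 163.
Holidays: Mar 8, 1923 (Thu); Mar 14, 1923 (Wed); Aug 2, 1923 (Thu); Aug 13, 1923 (Mon); Aug 24, 1923 (Fri).
All 5 holidays fall on weekdays, so subtract 5.
Business days: 163 − 5 = 158.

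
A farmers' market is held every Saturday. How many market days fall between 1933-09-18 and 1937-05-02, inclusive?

1933-09-18 is a Monday.
The range spans 1323 days (inclusive of both endpoints).
1323 = 7 × 189, so the span is exactly 189 full weeks.
Each full week contributes one Saturday: 189 so far.

189 Saturdays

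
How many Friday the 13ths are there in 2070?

1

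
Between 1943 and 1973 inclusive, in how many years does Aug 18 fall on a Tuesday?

Day of week of August 18 in each year:
1943: Wed, 1944: Fri, 1945: Sat, 1946: Sun, 1947: Mon, 1948: Wed, 1949: Thu, 1950: Fri, 1951: Sat, 1952: Mon, 1953: Tue ✓, 1954: Wed, 1955: Thu, 1956: Sat, 1957: Sun, 1958: Mon, 1959: Tue ✓, 1960: Thu, 1961: Fri, 1962: Sat, 1963: Sun, 1964: Tue ✓, 1965: Wed, 1966: Thu, 1967: Fri, 1968: Sun, 1969: Mon, 1970: Tue ✓, 1971: Wed, 1972: Fri, 1973: Sat
Tuesdays: 1953, 1959, 1964, 1970.

4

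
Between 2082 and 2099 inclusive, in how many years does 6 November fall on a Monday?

Day of week of November 6 in each year:
2082: Fri, 2083: Sat, 2084: Mon ✓, 2085: Tue, 2086: Wed, 2087: Thu, 2088: Sat, 2089: Sun, 2090: Mon ✓, 2091: Tue, 2092: Thu, 2093: Fri, 2094: Sat, 2095: Sun, 2096: Tue, 2097: Wed, 2098: Thu, 2099: Fri
Mondays: 2084, 2090.

2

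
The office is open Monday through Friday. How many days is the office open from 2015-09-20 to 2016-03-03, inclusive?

2015-09-20 is a Sunday.
The range spans 166 days (inclusive of both endpoints).
166 = 7 × 23 + 5, so there are 23 full weeks plus 5 extra days.
Each full week contributes 5 weekdays (Mon–Fri): 23 × 5 = 115.
The 5 extra days are Sun, Mon, Tue, Wed, Thu — 4 of them qualify.
Total: 115 + 4 = 119.

119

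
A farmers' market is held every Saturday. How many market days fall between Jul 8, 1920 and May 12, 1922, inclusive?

Jul 8, 1920 is a Thursday.
From Jul 8, 1920 to May 12, 1922 is 674 days inclusive.
674 = 7 × 96 + 2, so there are 96 full weeks plus 2 extra days.
Each full week contributes one Saturday: 96 so far.
The 2 extra days are Thursday, Friday — none qualify.
Total: 96 + 0 = 96.

96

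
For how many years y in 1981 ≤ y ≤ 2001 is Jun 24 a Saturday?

3

Day of week of June 24 in each year:
1981: Wed, 1982: Thu, 1983: Fri, 1984: Sun, 1985: Mon, 1986: Tue, 1987: Wed, 1988: Fri, 1989: Sat ✓, 1990: Sun, 1991: Mon, 1992: Wed, 1993: Thu, 1994: Fri, 1995: Sat ✓, 1996: Mon, 1997: Tue, 1998: Wed, 1999: Thu, 2000: Sat ✓, 2001: Sun
Saturdays: 1989, 1995, 2000.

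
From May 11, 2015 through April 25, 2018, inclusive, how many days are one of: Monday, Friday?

May 11, 2015 is a Monday.
From May 11, 2015 to April 25, 2018 is 1081 days inclusive.
1081 = 7 × 154 + 3, so there are 154 full weeks plus 3 extra days.
Each full week contributes 2 days from the set (Mon, Fri): 154 × 2 = 308.
The 3 extra days are Monday, Tuesday, Wednesday — 1 of them qualifies.
Total: 308 + 1 = 309.

309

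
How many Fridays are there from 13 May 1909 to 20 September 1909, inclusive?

13 May 1909 is a Thursday.
That's 131 days from start to end, counting both.
131 = 7 × 18 + 5, so there are 18 full weeks plus 5 extra days.
Each full week contributes one Friday: 18 so far.
The 5 extra days are Thursday, Friday, Saturday, Sunday, Monday — 1 of them qualifies.
Total: 18 + 1 = 19.

19 Fridays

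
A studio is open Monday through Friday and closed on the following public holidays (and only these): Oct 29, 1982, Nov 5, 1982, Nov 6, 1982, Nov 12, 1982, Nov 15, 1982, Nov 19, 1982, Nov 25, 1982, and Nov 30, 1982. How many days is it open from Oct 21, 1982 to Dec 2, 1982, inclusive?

24

Oct 21, 1982 is a Thursday.
From Oct 21, 1982 to Dec 2, 1982 is 43 days inclusive.
43 = 7 × 6 + 1, so there are 6 full weeks plus 1 extra day.
Each full week contributes 5 weekdays (Mon–Fri): 6 × 5 = 30.
The 1 extra day is Thursday — 1 of them qualifies.
Total: 30 + 1 = 31.
Holidays: Oct 29, 1982 (Fri); Nov 5, 1982 (Fri); Nov 6, 1982 (Sat); Nov 12, 1982 (Fri); Nov 15, 1982 (Mon); Nov 19, 1982 (Fri); Nov 25, 1982 (Thu); Nov 30, 1982 (Tue).
7 of the 8 holidays fall on weekdays; the rest are weekends and were already excluded.
Business days: 31 − 7 = 24.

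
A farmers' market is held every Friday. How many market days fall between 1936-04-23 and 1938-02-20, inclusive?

96

1936-04-23 is a Thursday.
The range spans 669 days (inclusive of both endpoints).
669 = 7 × 95 + 4, so there are 95 full weeks plus 4 extra days.
Each full week contributes one Friday: 95 so far.
The 4 extra days are Thursday, Friday, Saturday, Sunday — 1 of them qualifies.
Total: 95 + 1 = 96.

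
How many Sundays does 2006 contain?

Jan 1, 2006 is a Sunday.
That's 365 days from start to end, counting both.
365 = 7 × 52 + 1, so there are 52 full weeks plus 1 extra day.
Each full week contributes one Sunday: 52 so far.
The 1 extra day is Sunday — 1 of them qualifies.
Total: 52 + 1 = 53.

53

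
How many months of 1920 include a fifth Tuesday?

4

A month has five Tuesdays exactly when Tuesday falls within its first (length − 28) days.
Jan: 31 days, starts Thu → 5 of Thu, Fri, Sat
Feb: 29 days, starts Sun → 5 of Sun
Mar: 31 days, starts Mon → 5 of Mon, Tue, Wed ✓
Apr: 30 days, starts Thu → 5 of Thu, Fri
May: 31 days, starts Sat → 5 of Sat, Sun, Mon
Jun: 30 days, starts Tue → 5 of Tue, Wed ✓
Jul: 31 days, starts Thu → 5 of Thu, Fri, Sat
Aug: 31 days, starts Sun → 5 of Sun, Mon, Tue ✓
Sep: 30 days, starts Wed → 5 of Wed, Thu
Oct: 31 days, starts Fri → 5 of Fri, Sat, Sun
Nov: 30 days, starts Mon → 5 of Mon, Tue ✓
Dec: 31 days, starts Wed → 5 of Wed, Thu, Fri
Months with five Tuesdays: Mar, Jun, Aug, Nov.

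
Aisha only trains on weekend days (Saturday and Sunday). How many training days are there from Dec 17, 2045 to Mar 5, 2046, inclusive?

Dec 17, 2045 is a Sunday.
From Dec 17, 2045 to Mar 5, 2046 is 79 days inclusive.
79 = 7 × 11 + 2, so there are 11 full weeks plus 2 extra days.
Each full week contributes 2 weekend days (Sat, Sun): 11 × 2 = 22.
The 2 extra days are Sun, Mon — 1 of them qualifies.
Total: 22 + 1 = 23.

23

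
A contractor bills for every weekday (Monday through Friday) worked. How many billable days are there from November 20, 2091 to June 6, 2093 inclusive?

404

November 20, 2091 is a Tuesday.
From November 20, 2091 to June 6, 2093 is 565 days inclusive.
565 = 7 × 80 + 5, so there are 80 full weeks plus 5 extra days.
Each full week contributes 5 weekdays (Mon–Fri): 80 × 5 = 400.
The 5 extra days are Tuesday, Wednesday, Thursday, Friday, Saturday — 4 of them qualify.
Total: 400 + 4 = 404.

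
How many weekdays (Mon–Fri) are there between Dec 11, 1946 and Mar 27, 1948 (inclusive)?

Dec 11, 1946 is a Wednesday.
From Dec 11, 1946 to Mar 27, 1948 is 473 days inclusive.
473 = 7 × 67 + 4, so there are 67 full weeks plus 4 extra days.
Each full week contributes 5 weekdays (Mon–Fri): 67 × 5 = 335.
The 4 extra days are Wednesday, Thursday, Friday, Saturday — 3 of them qualify.
Total: 335 + 3 = 338.

338 weekdays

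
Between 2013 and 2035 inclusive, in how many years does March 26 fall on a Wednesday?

Day of week of March 26 in each year:
2013: Tue, 2014: Wed ✓, 2015: Thu, 2016: Sat, 2017: Sun, 2018: Mon, 2019: Tue, 2020: Thu, 2021: Fri, 2022: Sat, 2023: Sun, 2024: Tue, 2025: Wed ✓, 2026: Thu, 2027: Fri, 2028: Sun, 2029: Mon, 2030: Tue, 2031: Wed ✓, 2032: Fri, 2033: Sat, 2034: Sun, 2035: Mon
Wednesdays: 2014, 2025, 2031.

3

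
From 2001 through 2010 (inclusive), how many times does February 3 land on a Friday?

1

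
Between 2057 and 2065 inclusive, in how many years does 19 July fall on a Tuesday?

Day of week of July 19 in each year:
2057: Thu, 2058: Fri, 2059: Sat, 2060: Mon, 2061: Tue ✓, 2062: Wed, 2063: Thu, 2064: Sat, 2065: Sun
Tuesdays: 2061.

1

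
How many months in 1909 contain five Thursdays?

A month has five Thursdays exactly when Thursday falls within its first (length − 28) days.
Jan: 31 days, starts Fri → 5 of Fri, Sat, Sun
Feb: 28 days, starts Mon → 5 of (none)
Mar: 31 days, starts Mon → 5 of Mon, Tue, Wed
Apr: 30 days, starts Thu → 5 of Thu, Fri ✓
May: 31 days, starts Sat → 5 of Sat, Sun, Mon
Jun: 30 days, starts Tue → 5 of Tue, Wed
Jul: 31 days, starts Thu → 5 of Thu, Fri, Sat ✓
Aug: 31 days, starts Sun → 5 of Sun, Mon, Tue
Sep: 30 days, starts Wed → 5 of Wed, Thu ✓
Oct: 31 days, starts Fri → 5 of Fri, Sat, Sun
Nov: 30 days, starts Mon → 5 of Mon, Tue
Dec: 31 days, starts Wed → 5 of Wed, Thu, Fri ✓
Months with five Thursdays: Apr, Jul, Sep, Dec.

4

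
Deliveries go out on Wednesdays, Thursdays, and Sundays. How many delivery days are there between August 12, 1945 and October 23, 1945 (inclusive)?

31

August 12, 1945 is a Sunday.
That's 73 days from start to end, counting both.
73 = 7 × 10 + 3, so there are 10 full weeks plus 3 extra days.
Each full week contributes 3 days from the set (Wed, Thu, Sun): 10 × 3 = 30.
The 3 extra days are Sunday, Monday, Tuesday — 1 of them qualifies.
Total: 30 + 1 = 31.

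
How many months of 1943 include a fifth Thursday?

4

A month has five Thursdays exactly when Thursday falls within its first (length − 28) days.
Jan: 31 days, starts Fri → 5 of Fri, Sat, Sun
Feb: 28 days, starts Mon → 5 of (none)
Mar: 31 days, starts Mon → 5 of Mon, Tue, Wed
Apr: 30 days, starts Thu → 5 of Thu, Fri ✓
May: 31 days, starts Sat → 5 of Sat, Sun, Mon
Jun: 30 days, starts Tue → 5 of Tue, Wed
Jul: 31 days, starts Thu → 5 of Thu, Fri, Sat ✓
Aug: 31 days, starts Sun → 5 of Sun, Mon, Tue
Sep: 30 days, starts Wed → 5 of Wed, Thu ✓
Oct: 31 days, starts Fri → 5 of Fri, Sat, Sun
Nov: 30 days, starts Mon → 5 of Mon, Tue
Dec: 31 days, starts Wed → 5 of Wed, Thu, Fri ✓
Months with five Thursdays: Apr, Jul, Sep, Dec.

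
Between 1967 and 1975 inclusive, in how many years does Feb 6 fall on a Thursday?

2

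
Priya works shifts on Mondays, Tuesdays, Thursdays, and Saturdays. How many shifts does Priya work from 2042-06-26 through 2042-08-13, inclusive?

2042-06-26 is a Thursday.
That's 49 days from start to end, counting both.
49 = 7 × 7, so the span is exactly 7 full weeks.
Each full week contributes 4 days from the set (Mon, Tue, Thu, Sat): 7 × 4 = 28.
Total: 28.

28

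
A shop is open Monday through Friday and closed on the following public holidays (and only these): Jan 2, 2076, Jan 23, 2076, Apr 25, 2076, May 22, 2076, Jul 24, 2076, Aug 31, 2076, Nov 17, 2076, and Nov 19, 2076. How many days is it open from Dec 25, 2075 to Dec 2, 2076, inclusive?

239

Dec 25, 2075 is a Wednesday.
The range spans 344 days (inclusive of both endpoints).
344 = 7 × 49 + 1, so there are 49 full weeks plus 1 extra day.
Each full week contributes 5 weekdays (Mon–Fri): 49 × 5 = 245.
The 1 extra day is Wed — 1 of them qualifies.
Total: 245 + 1 = 246.
Holidays: Jan 2, 2076 (Thu); Jan 23, 2076 (Thu); Apr 25, 2076 (Sat); May 22, 2076 (Fri); Jul 24, 2076 (Fri); Aug 31, 2076 (Mon); Nov 17, 2076 (Tue); Nov 19, 2076 (Thu).
7 of the 8 holidays fall on weekdays; the rest are weekends and were already excluded.
Business days: 246 − 7 = 239.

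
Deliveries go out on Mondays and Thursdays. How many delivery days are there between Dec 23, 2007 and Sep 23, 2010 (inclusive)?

Dec 23, 2007 is a Sunday.
From Dec 23, 2007 to Sep 23, 2010 is 1006 days inclusive.
1006 = 7 × 143 + 5, so there are 143 full weeks plus 5 extra days.
Each full week contributes 2 days from the set (Mon, Thu): 143 × 2 = 286.
The 5 extra days are Sun, Mon, Tue, Wed, Thu — 2 of them qualify.
Total: 286 + 2 = 288.

288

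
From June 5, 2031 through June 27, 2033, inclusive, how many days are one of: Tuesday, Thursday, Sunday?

June 5, 2031 is a Thursday.
The range spans 754 days (inclusive of both endpoints).
754 = 7 × 107 + 5, so there are 107 full weeks plus 5 extra days.
Each full week contributes 3 days from the set (Tue, Thu, Sun): 107 × 3 = 321.
The 5 extra days are Thu, Fri, Sat, Sun, Mon — 2 of them qualify.
Total: 321 + 2 = 323.

323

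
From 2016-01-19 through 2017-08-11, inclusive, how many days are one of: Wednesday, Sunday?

2016-01-19 is a Tuesday.
The range spans 571 days (inclusive of both endpoints).
571 = 7 × 81 + 4, so there are 81 full weeks plus 4 extra days.
Each full week contributes 2 days from the set (Wed, Sun): 81 × 2 = 162.
The 4 extra days are Tue, Wed, Thu, Fri — 1 of them qualifies.
Total: 162 + 1 = 163.

163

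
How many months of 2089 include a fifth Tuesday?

4

A month has five Tuesdays exactly when Tuesday falls within its first (length − 28) days.
Jan: 31 days, starts Sat → 5 of Sat, Sun, Mon
Feb: 28 days, starts Tue → 5 of (none)
Mar: 31 days, starts Tue → 5 of Tue, Wed, Thu ✓
Apr: 30 days, starts Fri → 5 of Fri, Sat
May: 31 days, starts Sun → 5 of Sun, Mon, Tue ✓
Jun: 30 days, starts Wed → 5 of Wed, Thu
Jul: 31 days, starts Fri → 5 of Fri, Sat, Sun
Aug: 31 days, starts Mon → 5 of Mon, Tue, Wed ✓
Sep: 30 days, starts Thu → 5 of Thu, Fri
Oct: 31 days, starts Sat → 5 of Sat, Sun, Mon
Nov: 30 days, starts Tue → 5 of Tue, Wed ✓
Dec: 31 days, starts Thu → 5 of Thu, Fri, Sat
Months with five Tuesdays: Mar, May, Aug, Nov.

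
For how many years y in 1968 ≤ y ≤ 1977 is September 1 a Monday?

2

Day of week of September 1 in each year:
1968: Sun, 1969: Mon ✓, 1970: Tue, 1971: Wed, 1972: Fri, 1973: Sat, 1974: Sun, 1975: Mon ✓, 1976: Wed, 1977: Thu
Mondays: 1969, 1975.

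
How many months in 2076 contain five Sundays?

4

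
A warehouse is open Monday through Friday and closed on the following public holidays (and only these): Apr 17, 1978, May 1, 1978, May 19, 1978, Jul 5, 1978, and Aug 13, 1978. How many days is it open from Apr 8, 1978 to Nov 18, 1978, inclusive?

156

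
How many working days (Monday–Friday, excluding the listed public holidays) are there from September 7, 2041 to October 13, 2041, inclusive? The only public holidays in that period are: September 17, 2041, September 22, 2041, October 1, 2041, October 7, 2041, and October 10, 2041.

21 working days

September 7, 2041 is a Saturday.
The range spans 37 days (inclusive of both endpoints).
37 = 7 × 5 + 2, so there are 5 full weeks plus 2 extra days.
Each full week contributes 5 weekdays (Mon–Fri): 5 × 5 = 25.
The 2 extra days are Saturday, Sunday — none qualify.
Total: 25 + 0 = 25.
Holidays: September 17, 2041 (Tue); September 22, 2041 (Sun); October 1, 2041 (Tue); October 7, 2041 (Mon); October 10, 2041 (Thu).
4 of the 5 holidays fall on weekdays; the rest are weekends and were already excluded.
Business days: 25 − 4 = 21.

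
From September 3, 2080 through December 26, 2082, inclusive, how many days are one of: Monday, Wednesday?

241

September 3, 2080 is a Tuesday.
That's 845 days from start to end, counting both.
845 = 7 × 120 + 5, so there are 120 full weeks plus 5 extra days.
Each full week contributes 2 days from the set (Mon, Wed): 120 × 2 = 240.
The 5 extra days are Tue, Wed, Thu, Fri, Sat — 1 of them qualifies.
Total: 240 + 1 = 241.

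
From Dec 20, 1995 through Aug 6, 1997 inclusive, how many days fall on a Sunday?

Dec 20, 1995 is a Wednesday.
That's 596 days from start to end, counting both.
596 = 7 × 85 + 1, so there are 85 full weeks plus 1 extra day.
Each full week contributes one Sunday: 85 so far.
The 1 extra day is Wed — none qualify.
Total: 85 + 0 = 85.

85 Sundays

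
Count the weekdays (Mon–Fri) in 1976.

262 weekdays

January 1, 1976 is a Thursday.
The range spans 366 days (inclusive of both endpoints).
366 = 7 × 52 + 2, so there are 52 full weeks plus 2 extra days.
Each full week contributes 5 weekdays (Mon–Fri): 52 × 5 = 260.
The 2 extra days are Thursday, Friday — 2 of them qualify.
Total: 260 + 2 = 262.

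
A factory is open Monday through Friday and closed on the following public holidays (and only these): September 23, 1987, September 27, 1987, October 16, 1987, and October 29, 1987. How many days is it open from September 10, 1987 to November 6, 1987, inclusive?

39 business days

September 10, 1987 is a Thursday.
The range spans 58 days (inclusive of both endpoints).
58 = 7 × 8 + 2, so there are 8 full weeks plus 2 extra days.
Each full week contributes 5 weekdays (Mon–Fri): 8 × 5 = 40.
The 2 extra days are Thursday, Friday — 2 of them qualify.
Total: 40 + 2 = 42.
Holidays: September 23, 1987 (Wed); September 27, 1987 (Sun); October 16, 1987 (Fri); October 29, 1987 (Thu).
3 of the 4 holidays fall on weekdays; the rest are weekends and were already excluded.
Business days: 42 − 3 = 39.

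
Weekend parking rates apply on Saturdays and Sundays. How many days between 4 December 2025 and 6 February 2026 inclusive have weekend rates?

4 December 2025 is a Thursday.
That's 65 days from start to end, counting both.
65 = 7 × 9 + 2, so there are 9 full weeks plus 2 extra days.
Each full week contributes 2 weekend days (Sat, Sun): 9 × 2 = 18.
The 2 extra days are Thursday, Friday — none qualify.
Total: 18 + 0 = 18.

18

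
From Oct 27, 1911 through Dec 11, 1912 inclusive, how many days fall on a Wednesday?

59

Oct 27, 1911 is a Friday.
From Oct 27, 1911 to Dec 11, 1912 is 412 days inclusive.
412 = 7 × 58 + 6, so there are 58 full weeks plus 6 extra days.
Each full week contributes one Wednesday: 58 so far.
The 6 extra days are Friday, Saturday, Sunday, Monday, Tuesday, Wednesday — 1 of them qualifies.
Total: 58 + 1 = 59.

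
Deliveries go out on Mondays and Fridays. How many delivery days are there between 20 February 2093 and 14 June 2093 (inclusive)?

20 February 2093 is a Friday.
That's 115 days from start to end, counting both.
115 = 7 × 16 + 3, so there are 16 full weeks plus 3 extra days.
Each full week contributes 2 days from the set (Mon, Fri): 16 × 2 = 32.
The 3 extra days are Fri, Sat, Sun — 1 of them qualifies.
Total: 32 + 1 = 33.

33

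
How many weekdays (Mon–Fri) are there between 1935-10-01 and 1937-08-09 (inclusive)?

485

1935-10-01 is a Tuesday.
That's 679 days from start to end, counting both.
679 = 7 × 97, so the span is exactly 97 full weeks.
Each full week contributes 5 weekdays (Mon–Fri): 97 × 5 = 485.
Total: 485.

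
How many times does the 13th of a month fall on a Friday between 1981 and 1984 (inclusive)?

8

Friday-the-13ths by year:
1981: Feb, Mar, Nov
1982: Aug
1983: May
1984: Jan, Apr, Jul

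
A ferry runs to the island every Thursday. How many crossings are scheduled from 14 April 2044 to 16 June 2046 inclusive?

114

14 April 2044 is a Thursday.
From 14 April 2044 to 16 June 2046 is 794 days inclusive.
794 = 7 × 113 + 3, so there are 113 full weeks plus 3 extra days.
Each full week contributes one Thursday: 113 so far.
The 3 extra days are Thu, Fri, Sat — 1 of them qualifies.
Total: 113 + 1 = 114.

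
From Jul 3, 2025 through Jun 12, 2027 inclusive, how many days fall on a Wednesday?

Jul 3, 2025 is a Thursday.
That's 710 days from start to end, counting both.
710 = 7 × 101 + 3, so there are 101 full weeks plus 3 extra days.
Each full week contributes one Wednesday: 101 so far.
The 3 extra days are Thursday, Friday, Saturday — none qualify.
Total: 101 + 0 = 101.

101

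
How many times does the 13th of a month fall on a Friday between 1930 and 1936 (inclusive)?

Friday-the-13ths by year:
1930: Jun
1931: Feb, Mar, Nov
1932: May
1933: Jan, Oct
1934: Apr, Jul
1935: Sep, Dec
1936: Mar, Nov

13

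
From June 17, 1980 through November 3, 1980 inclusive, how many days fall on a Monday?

20

June 17, 1980 is a Tuesday.
The range spans 140 days (inclusive of both endpoints).
140 = 7 × 20, so the span is exactly 20 full weeks.
Each full week contributes one Monday: 20 so far.
Total: 20.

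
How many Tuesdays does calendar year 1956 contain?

52

1956-01-01 is a Sunday.
From 1956-01-01 to 1956-12-31 is 366 days inclusive.
366 = 7 × 52 + 2, so there are 52 full weeks plus 2 extra days.
Each full week contributes one Tuesday: 52 so far.
The 2 extra days are Sun, Mon — none qualify.
Total: 52 + 0 = 52.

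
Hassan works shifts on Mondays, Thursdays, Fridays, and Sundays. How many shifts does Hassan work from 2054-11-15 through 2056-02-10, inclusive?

259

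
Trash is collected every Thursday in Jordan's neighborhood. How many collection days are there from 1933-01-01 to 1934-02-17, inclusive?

59 Thursdays

1933-01-01 is a Sunday.
From 1933-01-01 to 1934-02-17 is 413 days inclusive.
413 = 7 × 59, so the span is exactly 59 full weeks.
Each full week contributes one Thursday: 59 so far.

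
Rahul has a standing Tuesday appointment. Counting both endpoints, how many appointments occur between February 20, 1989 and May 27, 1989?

14

February 20, 1989 is a Monday.
From February 20, 1989 to May 27, 1989 is 97 days inclusive.
97 = 7 × 13 + 6, so there are 13 full weeks plus 6 extra days.
Each full week contributes one Tuesday: 13 so far.
The 6 extra days are Monday, Tuesday, Wednesday, Thursday, Friday, Saturday — 1 of them qualifies.
Total: 13 + 1 = 14.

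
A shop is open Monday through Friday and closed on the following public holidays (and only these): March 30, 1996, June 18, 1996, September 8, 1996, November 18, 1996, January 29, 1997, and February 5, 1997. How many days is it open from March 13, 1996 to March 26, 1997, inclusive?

March 13, 1996 is a Wednesday.
The range spans 379 days (inclusive of both endpoints).
379 = 7 × 54 + 1, so there are 54 full weeks plus 1 extra day.
Each full week contributes 5 weekdays (Mon–Fri): 54 × 5 = 270.
The 1 extra day is Wed — 1 of them qualifies.
Total: 270 + 1 = 271.
Holidays: March 30, 1996 (Sat); June 18, 1996 (Tue); September 8, 1996 (Sun); November 18, 1996 (Mon); January 29, 1997 (Wed); February 5, 1997 (Wed).
4 of the 6 holidays fall on weekdays; the rest are weekends and were already excluded.
Business days: 271 − 4 = 267.

267 business days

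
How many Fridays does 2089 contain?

52

January 1, 2089 is a Saturday.
The range spans 365 days (inclusive of both endpoints).
365 = 7 × 52 + 1, so there are 52 full weeks plus 1 extra day.
Each full week contributes one Friday: 52 so far.
The 1 extra day is Saturday — none qualify.
Total: 52 + 0 = 52.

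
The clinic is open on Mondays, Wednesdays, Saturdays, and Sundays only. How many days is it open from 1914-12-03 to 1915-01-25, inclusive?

1914-12-03 is a Thursday.
From 1914-12-03 to 1915-01-25 is 54 days inclusive.
54 = 7 × 7 + 5, so there are 7 full weeks plus 5 extra days.
Each full week contributes 4 days from the set (Mon, Wed, Sat, Sun): 7 × 4 = 28.
The 5 extra days are Thursday, Friday, Saturday, Sunday, Monday — 3 of them qualify.
Total: 28 + 3 = 31.

31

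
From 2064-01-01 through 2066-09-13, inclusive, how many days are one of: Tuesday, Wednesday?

2064-01-01 is a Tuesday.
That's 987 days from start to end, counting both.
987 = 7 × 141, so the span is exactly 141 full weeks.
Each full week contributes 2 days from the set (Tue, Wed): 141 × 2 = 282.

282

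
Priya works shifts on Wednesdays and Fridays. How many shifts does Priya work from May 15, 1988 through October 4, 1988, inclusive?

40

May 15, 1988 is a Sunday.
The range spans 143 days (inclusive of both endpoints).
143 = 7 × 20 + 3, so there are 20 full weeks plus 3 extra days.
Each full week contributes 2 days from the set (Wed, Fri): 20 × 2 = 40.
The 3 extra days are Sun, Mon, Tue — none qualify.
Total: 40 + 0 = 40.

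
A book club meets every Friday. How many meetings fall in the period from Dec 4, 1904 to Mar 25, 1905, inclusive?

16

Dec 4, 1904 is a Sunday.
From Dec 4, 1904 to Mar 25, 1905 is 112 days inclusive.
112 = 7 × 16, so the span is exactly 16 full weeks.
Each full week contributes one Friday: 16 so far.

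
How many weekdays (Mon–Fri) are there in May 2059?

22

May 1, 2059 is a Thursday.
That's 31 days from start to end, counting both.
31 = 7 × 4 + 3, so there are 4 full weeks plus 3 extra days.
Each full week contributes 5 weekdays (Mon–Fri): 4 × 5 = 20.
The 3 extra days are Thursday, Friday, Saturday — 2 of them qualify.
Total: 20 + 2 = 22.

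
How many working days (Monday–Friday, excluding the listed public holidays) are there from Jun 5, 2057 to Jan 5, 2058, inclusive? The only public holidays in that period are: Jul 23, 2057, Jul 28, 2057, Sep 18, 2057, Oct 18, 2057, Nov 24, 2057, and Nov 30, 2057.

Jun 5, 2057 is a Tuesday.
The range spans 215 days (inclusive of both endpoints).
215 = 7 × 30 + 5, so there are 30 full weeks plus 5 extra days.
Each full week contributes 5 weekdays (Mon–Fri): 30 × 5 = 150.
The 5 extra days are Tue, Wed, Thu, Fri, Sat — 4 of them qualify.
Total: 150 + 4 = 154.
Holidays: Jul 23, 2057 (Mon); Jul 28, 2057 (Sat); Sep 18, 2057 (Tue); Oct 18, 2057 (Thu); Nov 24, 2057 (Sat); Nov 30, 2057 (Fri).
4 of the 6 holidays fall on weekdays; the rest are weekends and were already excluded.
Business days: 154 − 4 = 150.

150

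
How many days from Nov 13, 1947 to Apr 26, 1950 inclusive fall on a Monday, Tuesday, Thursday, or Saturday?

Nov 13, 1947 is a Thursday.
The range spans 896 days (inclusive of both endpoints).
896 = 7 × 128, so the span is exactly 128 full weeks.
Each full week contributes 4 days from the set (Mon, Tue, Thu, Sat): 128 × 4 = 512.
Total: 512.

512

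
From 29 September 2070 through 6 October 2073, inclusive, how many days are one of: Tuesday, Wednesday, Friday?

474

29 September 2070 is a Monday.
The range spans 1104 days (inclusive of both endpoints).
1104 = 7 × 157 + 5, so there are 157 full weeks plus 5 extra days.
Each full week contributes 3 days from the set (Tue, Wed, Fri): 157 × 3 = 471.
The 5 extra days are Mon, Tue, Wed, Thu, Fri — 3 of them qualify.
Total: 471 + 3 = 474.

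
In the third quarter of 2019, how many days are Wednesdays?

13

July 1, 2019 is a Monday.
The range spans 92 days (inclusive of both endpoints).
92 = 7 × 13 + 1, so there are 13 full weeks plus 1 extra day.
Each full week contributes one Wednesday: 13 so far.
The 1 extra day is Mon — none qualify.
Total: 13 + 0 = 13.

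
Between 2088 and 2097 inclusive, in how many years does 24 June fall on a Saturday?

1

Day of week of June 24 in each year:
2088: Thu, 2089: Fri, 2090: Sat ✓, 2091: Sun, 2092: Tue, 2093: Wed, 2094: Thu, 2095: Fri, 2096: Sun, 2097: Mon
Saturdays: 2090.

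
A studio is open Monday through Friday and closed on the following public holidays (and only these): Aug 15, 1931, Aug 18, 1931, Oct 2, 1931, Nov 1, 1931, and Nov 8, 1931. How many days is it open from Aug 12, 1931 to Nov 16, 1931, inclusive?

67

Aug 12, 1931 is a Wednesday.
The range spans 97 days (inclusive of both endpoints).
97 = 7 × 13 + 6, so there are 13 full weeks plus 6 extra days.
Each full week contributes 5 weekdays (Mon–Fri): 13 × 5 = 65.
The 6 extra days are Wednesday, Thursday, Friday, Saturday, Sunday, Monday — 4 of them qualify.
Total: 65 + 4 = 69.
Holidays: Aug 15, 1931 (Sat); Aug 18, 1931 (Tue); Oct 2, 1931 (Fri); Nov 1, 1931 (Sun); Nov 8, 1931 (Sun).
2 of the 5 holidays fall on weekdays; the rest are weekends and were already excluded.
Business days: 69 − 2 = 67.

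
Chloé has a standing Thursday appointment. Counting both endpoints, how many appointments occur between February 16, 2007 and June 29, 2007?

February 16, 2007 is a Friday.
The range spans 134 days (inclusive of both endpoints).
134 = 7 × 19 + 1, so there are 19 full weeks plus 1 extra day.
Each full week contributes one Thursday: 19 so far.
The 1 extra day is Friday — none qualify.
Total: 19 + 0 = 19.

19 Thursdays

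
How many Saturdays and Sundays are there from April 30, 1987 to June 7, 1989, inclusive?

April 30, 1987 is a Thursday.
That's 770 days from start to end, counting both.
770 = 7 × 110, so the span is exactly 110 full weeks.
Each full week contributes 2 weekend days (Sat, Sun): 110 × 2 = 220.
Total: 220.

220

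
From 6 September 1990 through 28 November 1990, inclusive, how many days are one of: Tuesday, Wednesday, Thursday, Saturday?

6 September 1990 is a Thursday.
That's 84 days from start to end, counting both.
84 = 7 × 12, so the span is exactly 12 full weeks.
Each full week contributes 4 days from the set (Tue, Wed, Thu, Sat): 12 × 4 = 48.

48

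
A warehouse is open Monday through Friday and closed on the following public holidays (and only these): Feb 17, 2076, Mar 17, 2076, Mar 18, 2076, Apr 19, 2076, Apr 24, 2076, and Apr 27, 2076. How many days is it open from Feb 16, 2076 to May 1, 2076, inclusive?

Feb 16, 2076 is a Sunday.
From Feb 16, 2076 to May 1, 2076 is 76 days inclusive.
76 = 7 × 10 + 6, so there are 10 full weeks plus 6 extra days.
Each full week contributes 5 weekdays (Mon–Fri): 10 × 5 = 50.
The 6 extra days are Sunday, Monday, Tuesday, Wednesday, Thursday, Friday — 5 of them qualify.
Total: 50 + 5 = 55.
Holidays: Feb 17, 2076 (Mon); Mar 17, 2076 (Tue); Mar 18, 2076 (Wed); Apr 19, 2076 (Sun); Apr 24, 2076 (Fri); Apr 27, 2076 (Mon).
5 of the 6 holidays fall on weekdays; the rest are weekends and were already excluded.
Business days: 55 − 5 = 50.

50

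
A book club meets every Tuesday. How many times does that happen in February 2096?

4

Feb 1, 2096 is a Wednesday.
From Feb 1, 2096 to Feb 29, 2096 is 29 days inclusive.
29 = 7 × 4 + 1, so there are 4 full weeks plus 1 extra day.
Each full week contributes one Tuesday: 4 so far.
The 1 extra day is Wednesday — none qualify.
Total: 4 + 0 = 4.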